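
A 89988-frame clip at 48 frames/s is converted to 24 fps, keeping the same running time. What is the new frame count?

Target frames = source frames × (target rate / source rate) = 89988 × (24)/(48) = 89988 × 1/2 = 44994.

44994 frames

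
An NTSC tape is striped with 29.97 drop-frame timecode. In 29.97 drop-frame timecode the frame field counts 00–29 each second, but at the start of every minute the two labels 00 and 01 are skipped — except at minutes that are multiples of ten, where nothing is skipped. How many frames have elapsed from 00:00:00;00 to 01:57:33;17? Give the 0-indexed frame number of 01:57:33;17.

As if non-drop at 30 labels/s: (1 × 3600 + 57 × 60 + 33) × 30 + 17 = 211607.
Minute boundaries passed: 117; those not divisible by 10: 117 − 11 = 106; dropped labels = 2 × 106 = 212.
Actual frame index = 211607 − 212 = 211395.

211395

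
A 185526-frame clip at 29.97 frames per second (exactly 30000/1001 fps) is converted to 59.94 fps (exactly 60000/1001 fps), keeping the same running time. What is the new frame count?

Target frames = source frames × (target rate / source rate) = 185526 × (60000/1001)/(30000/1001) = 185526 × 2 = 371052.

371052 frames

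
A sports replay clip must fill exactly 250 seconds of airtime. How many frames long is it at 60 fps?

Frames = 250 × 60 = 15000.

15000 frames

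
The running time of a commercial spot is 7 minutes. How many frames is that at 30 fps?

12600 frames

7 min = 420 s.
Frames = 420 × 30 = 12600.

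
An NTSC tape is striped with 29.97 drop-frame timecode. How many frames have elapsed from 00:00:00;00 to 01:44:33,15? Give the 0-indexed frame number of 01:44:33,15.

As if non-drop at 30 labels/s: (1 × 3600 + 44 × 60 + 33) × 30 + 15 = 188205.
Minute boundaries passed: 104; those not divisible by 10: 104 − 10 = 94; dropped labels = 2 × 94 = 188.
Actual frame index = 188205 − 188 = 188017.

188017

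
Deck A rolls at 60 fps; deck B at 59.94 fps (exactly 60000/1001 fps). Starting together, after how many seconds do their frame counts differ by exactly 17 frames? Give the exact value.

The gap grows by |60000/1001 − 60| = 60/1001 frames per second.
Time for a 17-frame gap: 17 ÷ (60/1001) = 17017/60 s.

17017/60 seconds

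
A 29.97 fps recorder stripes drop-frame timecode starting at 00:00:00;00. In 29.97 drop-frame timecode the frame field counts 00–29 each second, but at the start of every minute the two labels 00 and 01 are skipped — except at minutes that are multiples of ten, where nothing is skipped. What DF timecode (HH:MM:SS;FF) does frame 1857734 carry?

17:13:06;14

Each 10-minute DF block holds 10 × 60 × 30 − 9 × 2 = 17982 frames. 1857734 ÷ 17982 → 103 full blocks, remainder 5588.
Within the partial block the first minute is 1800 frames and each further minute 1798, so 3 further minute boundaries passed. Total skipped labels = 18 × 103 + 2 × 3 = 1860.
Non-drop label index = 1857734 + 1860 = 1859594; at 30 labels/s that is 17:13:06:14, i.e. DF 17:13:06;14.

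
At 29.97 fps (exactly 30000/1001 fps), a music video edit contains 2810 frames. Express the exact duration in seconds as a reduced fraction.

Running time = 2810 ÷ (30000/1001) = 2810 × 1001/30000 = 281281/3000 s.

281281/3000 seconds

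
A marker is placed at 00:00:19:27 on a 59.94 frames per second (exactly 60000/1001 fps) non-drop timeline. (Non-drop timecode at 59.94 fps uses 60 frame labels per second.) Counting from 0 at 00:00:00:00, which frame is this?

1167

Total seconds to the label: (0 × 3600 + 0 × 60 + 19) = 19.
Frame index = 19 × 60 + 27 = 1167.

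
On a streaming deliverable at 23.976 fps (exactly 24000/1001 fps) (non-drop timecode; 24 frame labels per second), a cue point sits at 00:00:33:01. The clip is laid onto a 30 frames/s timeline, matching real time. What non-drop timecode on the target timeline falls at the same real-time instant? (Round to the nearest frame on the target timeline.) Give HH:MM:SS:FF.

00:00:33:02

Source frame index: (0×3600 + 0×60 + 33) × 24 + 1 = 793.
Real time: 793 / (24000/1001) = 793793/24000 s.
Target frame: (793793/24000) × (30) = 793793/800 ≈ 992.241 → 992.
At 30 labels/s: frame 992 → 00:00:33:02.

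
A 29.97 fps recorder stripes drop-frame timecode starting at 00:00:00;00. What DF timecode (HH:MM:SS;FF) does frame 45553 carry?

00:25:19;29

Ten DF minutes hold 17982 frames, so frame 45553 lies in block 2 (frames 35964–53945) with 9589 frames into that block.
The block's first minute is 1800 frames and the rest 1798 each; 9589 frames reaches minute 5, so 2 × 18 + 5 × 2 = 46 labels have been skipped so far.
Adding those back, label number 45553 + 46 = 45599 at 30 labels/s is 1519 s + 29 f = 0 h 25 min 19 s frame 29, i.e. 00:25:19;29.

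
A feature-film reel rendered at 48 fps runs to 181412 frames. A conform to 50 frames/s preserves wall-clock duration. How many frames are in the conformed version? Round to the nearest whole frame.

188971 frames

Frames at target rate = 181412 × (50) / (48) = 1133825/6 ≈ 188970.833.
Nearest whole frame: 188971.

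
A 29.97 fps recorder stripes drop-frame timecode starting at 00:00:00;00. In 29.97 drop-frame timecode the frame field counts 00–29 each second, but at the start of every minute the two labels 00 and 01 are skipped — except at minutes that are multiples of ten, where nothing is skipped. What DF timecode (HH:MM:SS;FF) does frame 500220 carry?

04:38:10;22

Ten DF minutes hold 17982 frames, so frame 500220 lies in block 27 (frames 485514–503495) with 14706 frames into that block.
The block's first minute is 1800 frames and the rest 1798 each; 14706 frames reaches minute 8, so 27 × 18 + 8 × 2 = 502 labels have been skipped so far.
Adding those back, label number 500220 + 502 = 500722 at 30 labels/s is 16690 s + 22 f = 4 h 38 min 10 s frame 22, i.e. 04:38:10;22.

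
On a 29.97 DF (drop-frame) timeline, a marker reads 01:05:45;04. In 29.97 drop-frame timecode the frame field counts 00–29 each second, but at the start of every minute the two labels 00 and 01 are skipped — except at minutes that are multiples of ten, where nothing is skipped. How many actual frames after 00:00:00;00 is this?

Complete 10-minute blocks: 6, each 17982 frames → 107892.
Remaining 5 whole minutes in the current block: 1800 + 4 × 1798 = 8992 frames.
Within the current minute: 45 × 30 + 4 − 2 = 1352 (labels ;00/;01 skipped at this minute). Total = 107892 + 8992 + 1352 = 118236.

118236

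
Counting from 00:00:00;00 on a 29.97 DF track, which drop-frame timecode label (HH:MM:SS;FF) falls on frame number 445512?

Ten DF minutes hold 17982 frames, so frame 445512 lies in block 24 (frames 431568–449549) with 13944 frames into that block.
The block's first minute is 1800 frames and the rest 1798 each; 13944 frames reaches minute 7, so 24 × 18 + 7 × 2 = 446 labels have been skipped so far.
Adding those back, label number 445512 + 446 = 445958 at 30 labels/s is 14865 s + 8 f = 4 h 7 min 45 s frame 8, i.e. 04:07:45;08.

04:07:45;08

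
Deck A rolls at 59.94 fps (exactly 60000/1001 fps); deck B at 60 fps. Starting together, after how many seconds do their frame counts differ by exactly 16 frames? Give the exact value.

4004/15 seconds

The gap grows by |60 − 60000/1001| = 60/1001 frames per second.
Time for a 16-frame gap: 16 ÷ (60/1001) = 4004/15 s.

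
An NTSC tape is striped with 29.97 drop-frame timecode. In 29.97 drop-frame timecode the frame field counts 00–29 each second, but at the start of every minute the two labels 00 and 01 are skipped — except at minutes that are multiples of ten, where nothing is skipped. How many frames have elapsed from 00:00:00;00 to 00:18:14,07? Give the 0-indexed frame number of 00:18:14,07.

32793

As if non-drop at 30 labels/s: (0 × 3600 + 18 × 60 + 14) × 30 + 7 = 32827.
Minute boundaries passed: 18; those not divisible by 10: 18 − 1 = 17; dropped labels = 2 × 17 = 34.
Actual frame index = 32827 − 34 = 32793.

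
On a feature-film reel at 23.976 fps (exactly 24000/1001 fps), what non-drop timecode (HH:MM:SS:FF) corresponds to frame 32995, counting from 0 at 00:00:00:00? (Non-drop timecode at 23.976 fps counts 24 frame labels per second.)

00:22:54:19

32995 ÷ 24 = 1374 full seconds, remainder 19 frames.
1374 s = 0 h 22 min 54 s.
Timecode: 00:22:54:19.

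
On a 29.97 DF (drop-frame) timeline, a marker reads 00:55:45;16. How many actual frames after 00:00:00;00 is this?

100266

As if non-drop at 30 labels/s: (0 × 3600 + 55 × 60 + 45) × 30 + 16 = 100366.
Minute boundaries passed: 55; those not divisible by 10: 55 − 5 = 50; dropped labels = 2 × 50 = 100.
Actual frame index = 100366 − 100 = 100266.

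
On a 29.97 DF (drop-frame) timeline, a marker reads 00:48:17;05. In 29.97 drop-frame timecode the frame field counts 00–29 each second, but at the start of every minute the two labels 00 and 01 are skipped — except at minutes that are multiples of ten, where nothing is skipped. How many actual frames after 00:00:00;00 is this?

Complete 10-minute blocks: 4, each 17982 frames → 71928.
Remaining 8 whole minutes in the current block: 1800 + 7 × 1798 = 14386 frames.
Within the current minute: 17 × 30 + 5 − 2 = 513 (labels ;00/;01 skipped at this minute). Total = 71928 + 14386 + 513 = 86827.

86827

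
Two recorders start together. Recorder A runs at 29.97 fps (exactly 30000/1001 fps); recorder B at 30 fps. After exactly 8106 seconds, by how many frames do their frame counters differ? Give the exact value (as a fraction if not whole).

34740/143 frames

A emits 30000/1001 × 8106 = 34740000/143 frames; B emits 30 × 8106 = 243180.
Difference = 34740/143 frames (≈ 242.9371); B is ahead of A.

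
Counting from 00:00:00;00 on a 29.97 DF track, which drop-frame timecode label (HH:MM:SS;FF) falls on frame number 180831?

Each 10-minute DF block holds 10 × 60 × 30 − 9 × 2 = 17982 frames. 180831 ÷ 17982 → 10 full blocks, remainder 1011.
Within the partial block the first minute is 1800 frames and each further minute 1798, so 0 further minute boundaries passed. Total skipped labels = 18 × 10 + 2 × 0 = 180.
Non-drop label index = 180831 + 180 = 181011; at 30 labels/s that is 01:40:33:21, i.e. DF 01:40:33;21.

01:40:33;21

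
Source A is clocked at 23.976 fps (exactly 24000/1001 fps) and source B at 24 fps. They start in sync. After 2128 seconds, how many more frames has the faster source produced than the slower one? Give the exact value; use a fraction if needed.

A emits 24000/1001 × 2128 = 7296000/143 frames; B emits 24 × 2128 = 51072.
Difference = 7296/143 frames (≈ 51.0210); B is ahead of A.

7296/143 frames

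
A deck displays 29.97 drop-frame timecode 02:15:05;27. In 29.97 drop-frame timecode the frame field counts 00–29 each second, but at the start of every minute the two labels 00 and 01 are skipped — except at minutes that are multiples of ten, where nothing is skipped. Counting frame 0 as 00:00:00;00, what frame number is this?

As if non-drop at 30 labels/s: (2 × 3600 + 15 × 60 + 5) × 30 + 27 = 243177.
Minute boundaries passed: 135; those not divisible by 10: 135 − 13 = 122; dropped labels = 2 × 122 = 244.
Actual frame index = 243177 − 244 = 242933.

242933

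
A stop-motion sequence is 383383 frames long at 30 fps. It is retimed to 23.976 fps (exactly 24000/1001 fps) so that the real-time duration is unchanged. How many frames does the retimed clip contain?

Target frames = source frames × (target rate / source rate) = 383383 × (24000/1001)/(30) = 383383 × 800/1001 = 306400.

306400 frames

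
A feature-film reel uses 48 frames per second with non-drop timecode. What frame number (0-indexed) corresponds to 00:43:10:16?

Total seconds to the label: (0 × 3600 + 43 × 60 + 10) = 2590.
Frame index = 2590 × 48 + 16 = 124336.

124336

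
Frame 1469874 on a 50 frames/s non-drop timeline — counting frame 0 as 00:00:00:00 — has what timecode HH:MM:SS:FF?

08:09:57:24

1469874 ÷ 50 = 29397 full seconds, remainder 24 frames.
29397 s = 8 h 9 min 57 s.
Timecode: 08:09:57:24.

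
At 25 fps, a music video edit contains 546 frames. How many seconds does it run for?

Running time = 546 / (25) = 21.84 s.

21.84 seconds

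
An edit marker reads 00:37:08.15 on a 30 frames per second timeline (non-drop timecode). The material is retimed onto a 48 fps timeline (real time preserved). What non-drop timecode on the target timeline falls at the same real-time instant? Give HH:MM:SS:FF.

00:37:08:24

Source frame index: (0×3600 + 37×60 + 8) × 30 + 15 = 66855.
Real time: 66855 / (30) = 4457/2 s.
Target frame: (4457/2) × (48) = 106968.
At 48 labels/s: frame 106968 → 00:37:08:24.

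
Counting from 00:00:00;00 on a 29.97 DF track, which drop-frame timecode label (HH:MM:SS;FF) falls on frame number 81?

00:00:02;21

Each 10-minute DF block holds 10 × 60 × 30 − 9 × 2 = 17982 frames. 81 ÷ 17982 → 0 full blocks, remainder 81.
Within the partial block the first minute is 1800 frames and each further minute 1798, so 0 further minute boundaries passed. Total skipped labels = 18 × 0 + 2 × 0 = 0.
Non-drop label index = 81 + 0 = 81; at 30 labels/s that is 00:00:02:21, i.e. DF 00:00:02;21.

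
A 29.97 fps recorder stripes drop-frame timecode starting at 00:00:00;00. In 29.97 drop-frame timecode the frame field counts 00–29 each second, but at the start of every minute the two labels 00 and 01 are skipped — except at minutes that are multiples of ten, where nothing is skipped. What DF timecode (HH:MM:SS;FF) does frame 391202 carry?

Each 10-minute DF block holds 10 × 60 × 30 − 9 × 2 = 17982 frames. 391202 ÷ 17982 → 21 full blocks, remainder 13580.
Within the partial block the first minute is 1800 frames and each further minute 1798, so 7 further minute boundaries passed. Total skipped labels = 18 × 21 + 2 × 7 = 392.
Non-drop label index = 391202 + 392 = 391594; at 30 labels/s that is 03:37:33:04, i.e. DF 03:37:33;04.

03:37:33;04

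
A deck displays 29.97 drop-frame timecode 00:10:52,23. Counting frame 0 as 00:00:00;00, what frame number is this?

19565

As if non-drop at 30 labels/s: (0 × 3600 + 10 × 60 + 52) × 30 + 23 = 19583.
Minute boundaries passed: 10; those not divisible by 10: 10 − 1 = 9; dropped labels = 2 × 9 = 18.
Actual frame index = 19583 − 18 = 19565.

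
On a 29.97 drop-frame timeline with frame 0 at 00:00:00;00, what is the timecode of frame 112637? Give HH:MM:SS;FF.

01:02:38;09

Ten DF minutes hold 17982 frames, so frame 112637 lies in block 6 (frames 107892–125873) with 4745 frames into that block.
The block's first minute is 1800 frames and the rest 1798 each; 4745 frames reaches minute 2, so 6 × 18 + 2 × 2 = 112 labels have been skipped so far.
Adding those back, label number 112637 + 112 = 112749 at 30 labels/s is 3758 s + 9 f = 1 h 2 min 38 s frame 9, i.e. 01:02:38;09.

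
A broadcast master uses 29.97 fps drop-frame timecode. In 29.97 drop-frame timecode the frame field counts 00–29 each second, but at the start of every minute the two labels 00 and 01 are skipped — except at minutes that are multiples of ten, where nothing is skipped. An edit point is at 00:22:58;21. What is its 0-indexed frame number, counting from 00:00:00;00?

41321

Complete 10-minute blocks: 2, each 17982 frames → 35964.
Remaining 2 whole minutes in the current block: 1800 + 1 × 1798 = 3598 frames.
Within the current minute: 58 × 30 + 21 − 2 = 1759 (labels ;00/;01 skipped at this minute). Total = 35964 + 3598 + 1759 = 41321.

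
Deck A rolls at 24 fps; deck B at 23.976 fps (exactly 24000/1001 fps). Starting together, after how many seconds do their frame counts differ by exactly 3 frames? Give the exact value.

125.125 seconds

The gap grows by |24000/1001 − 24| = 24/1001 frames per second.
Time for a 3-frame gap: 3 ÷ (24/1001) = 125.125 s.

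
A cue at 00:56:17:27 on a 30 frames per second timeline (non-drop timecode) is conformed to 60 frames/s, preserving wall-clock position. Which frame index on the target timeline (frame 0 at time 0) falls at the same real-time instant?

frame 202674

Source frame index: (0×3600 + 56×60 + 17) × 30 + 27 = 101337.
Real time: 101337 / (30) = 33779/10 s.
Target frame: (33779/10) × (60) = 202674.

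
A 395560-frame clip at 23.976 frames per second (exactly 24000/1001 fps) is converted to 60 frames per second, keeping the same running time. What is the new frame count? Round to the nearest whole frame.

989889 frames

Frames at target rate = 395560 × (60) / (24000/1001) = 9898889/10 ≈ 989888.900.
Nearest whole frame: 989889.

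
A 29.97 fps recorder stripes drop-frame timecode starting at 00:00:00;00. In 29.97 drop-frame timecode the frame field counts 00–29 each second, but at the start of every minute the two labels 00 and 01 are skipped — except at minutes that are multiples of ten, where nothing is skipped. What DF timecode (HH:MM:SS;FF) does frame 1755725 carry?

Each 10-minute DF block holds 10 × 60 × 30 − 9 × 2 = 17982 frames. 1755725 ÷ 17982 → 97 full blocks, remainder 11471.
Within the partial block the first minute is 1800 frames and each further minute 1798, so 6 further minute boundaries passed. Total skipped labels = 18 × 97 + 2 × 6 = 1758.
Non-drop label index = 1755725 + 1758 = 1757483; at 30 labels/s that is 16:16:22:23, i.e. DF 16:16:22;23.

16:16:22;23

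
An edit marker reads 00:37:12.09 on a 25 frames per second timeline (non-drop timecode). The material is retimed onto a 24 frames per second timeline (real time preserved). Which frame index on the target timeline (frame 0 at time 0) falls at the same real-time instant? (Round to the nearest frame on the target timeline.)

frame 53577

Source frame index: (0×3600 + 37×60 + 12) × 25 + 9 = 55809.
Real time: 55809 / (25) = 55809/25 s.
Target frame: (55809/25) × (24) = 1339416/25 ≈ 53576.640 → 53577.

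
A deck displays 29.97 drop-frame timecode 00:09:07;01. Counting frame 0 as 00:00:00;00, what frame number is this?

16393

Complete 10-minute blocks: 0, each 17982 frames → 0.
Remaining 9 whole minutes in the current block: 1800 + 8 × 1798 = 16184 frames.
Within the current minute: 7 × 30 + 1 − 2 = 209 (labels ;00/;01 skipped at this minute). Total = 0 + 16184 + 209 = 16393.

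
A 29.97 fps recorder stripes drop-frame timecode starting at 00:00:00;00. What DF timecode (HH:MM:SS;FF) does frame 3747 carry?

Ten DF minutes hold 17982 frames, so frame 3747 lies in block 0 (frames 0–17981) with 3747 frames into that block.
The block's first minute is 1800 frames and the rest 1798 each; 3747 frames reaches minute 2, so 0 × 18 + 2 × 2 = 4 labels have been skipped so far.
Adding those back, label number 3747 + 4 = 3751 at 30 labels/s is 125 s + 1 f = 0 h 2 min 5 s frame 1, i.e. 00:02:05;01.

00:02:05;01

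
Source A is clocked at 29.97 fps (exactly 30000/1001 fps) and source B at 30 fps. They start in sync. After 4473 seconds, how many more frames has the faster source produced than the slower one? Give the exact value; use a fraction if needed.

19170/143 frames

A emits 30000/1001 × 4473 = 19170000/143 frames; B emits 30 × 4473 = 134190.
Difference = 19170/143 frames (≈ 134.0559); B is ahead of A.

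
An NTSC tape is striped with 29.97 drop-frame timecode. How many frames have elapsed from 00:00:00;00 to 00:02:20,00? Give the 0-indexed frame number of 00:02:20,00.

As if non-drop at 30 labels/s: (0 × 3600 + 2 × 60 + 20) × 30 + 0 = 4200.
Minute boundaries passed: 2; those not divisible by 10: 2 − 0 = 2; dropped labels = 2 × 2 = 4.
Actual frame index = 4200 − 4 = 4196.

4196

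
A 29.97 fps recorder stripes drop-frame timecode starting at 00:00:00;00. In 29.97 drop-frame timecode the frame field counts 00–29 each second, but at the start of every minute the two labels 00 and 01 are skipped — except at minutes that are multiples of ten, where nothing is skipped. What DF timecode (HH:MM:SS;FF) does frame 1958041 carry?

18:08:53;11

Each 10-minute DF block holds 10 × 60 × 30 − 9 × 2 = 17982 frames. 1958041 ÷ 17982 → 108 full blocks, remainder 15985.
Within the partial block the first minute is 1800 frames and each further minute 1798, so 8 further minute boundaries passed. Total skipped labels = 18 × 108 + 2 × 8 = 1960.
Non-drop label index = 1958041 + 1960 = 1960001; at 30 labels/s that is 18:08:53:11, i.e. DF 18:08:53;11.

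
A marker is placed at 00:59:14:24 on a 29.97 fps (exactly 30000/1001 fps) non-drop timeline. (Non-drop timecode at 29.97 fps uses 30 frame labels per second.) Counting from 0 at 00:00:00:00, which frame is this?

frame 106644

Total seconds to the label: (0 × 3600 + 59 × 60 + 14) = 3554.
Frame index = 3554 × 30 + 24 = 106644.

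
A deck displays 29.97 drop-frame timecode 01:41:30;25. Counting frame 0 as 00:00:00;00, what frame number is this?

182543

As if non-drop at 30 labels/s: (1 × 3600 + 41 × 60 + 30) × 30 + 25 = 182725.
Minute boundaries passed: 101; those not divisible by 10: 101 − 10 = 91; dropped labels = 2 × 91 = 182.
Actual frame index = 182725 − 182 = 182543.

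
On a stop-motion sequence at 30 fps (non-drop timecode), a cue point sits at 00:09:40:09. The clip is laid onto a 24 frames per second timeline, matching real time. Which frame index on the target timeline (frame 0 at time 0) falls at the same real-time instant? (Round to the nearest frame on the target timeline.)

Source frame index: (0×3600 + 9×60 + 40) × 30 + 9 = 17409.
Real time: 17409 / (30) = 5803/10 s.
Target frame: (5803/10) × (24) = 69636/5 ≈ 13927.200 → 13927.

frame 13927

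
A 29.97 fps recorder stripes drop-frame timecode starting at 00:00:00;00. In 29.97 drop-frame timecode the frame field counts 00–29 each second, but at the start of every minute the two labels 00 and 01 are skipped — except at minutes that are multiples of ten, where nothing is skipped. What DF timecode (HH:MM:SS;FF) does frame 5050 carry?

Ten DF minutes hold 17982 frames, so frame 5050 lies in block 0 (frames 0–17981) with 5050 frames into that block.
The block's first minute is 1800 frames and the rest 1798 each; 5050 frames reaches minute 2, so 0 × 18 + 2 × 2 = 4 labels have been skipped so far.
Adding those back, label number 5050 + 4 = 5054 at 30 labels/s is 168 s + 14 f = 0 h 2 min 48 s frame 14, i.e. 00:02:48;14.

00:02:48;14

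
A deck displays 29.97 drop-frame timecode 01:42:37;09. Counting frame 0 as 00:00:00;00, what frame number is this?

Complete 10-minute blocks: 10, each 17982 frames → 179820.
Remaining 2 whole minutes in the current block: 1800 + 1 × 1798 = 3598 frames.
Within the current minute: 37 × 30 + 9 − 2 = 1117 (labels ;00/;01 skipped at this minute). Total = 179820 + 3598 + 1117 = 184535.

184535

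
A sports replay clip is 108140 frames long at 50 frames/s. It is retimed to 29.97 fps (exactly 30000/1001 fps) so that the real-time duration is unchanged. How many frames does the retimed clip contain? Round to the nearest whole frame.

64819 frames

Frames at target rate = 108140 × (30000/1001) / (50) = 64884000/1001 ≈ 64819.181.
Nearest whole frame: 64819.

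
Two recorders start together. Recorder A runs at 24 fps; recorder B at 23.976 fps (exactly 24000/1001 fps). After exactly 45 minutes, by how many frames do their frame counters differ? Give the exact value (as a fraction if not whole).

45 min = 2700 s.
A emits 24 × 2700 = 64800 frames; B emits 24000/1001 × 2700 = 64800000/1001.
Difference = 64800/1001 frames (≈ 64.7353); B is behind A.

64800/1001 frames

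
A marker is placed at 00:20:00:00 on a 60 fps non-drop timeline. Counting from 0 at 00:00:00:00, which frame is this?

Total seconds to the label: (0 × 3600 + 20 × 60 + 0) = 1200.
Frame index = 1200 × 60 + 0 = 72000.

frame 72000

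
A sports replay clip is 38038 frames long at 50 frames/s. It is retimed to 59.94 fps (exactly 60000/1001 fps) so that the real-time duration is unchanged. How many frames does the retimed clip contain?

45600 frames

Target frames = source frames × (target rate / source rate) = 38038 × (60000/1001)/(50) = 38038 × 1200/1001 = 45600.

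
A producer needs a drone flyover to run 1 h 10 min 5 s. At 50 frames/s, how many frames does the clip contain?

1 h 10 min 5 s = 4205 s.
Frames = 4205 × 50 = 210250.

210250 frames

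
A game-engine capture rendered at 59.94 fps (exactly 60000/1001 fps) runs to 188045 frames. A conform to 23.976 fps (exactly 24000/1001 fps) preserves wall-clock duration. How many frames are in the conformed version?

Target frames = source frames × (target rate / source rate) = 188045 × (24000/1001)/(60000/1001) = 188045 × 2/5 = 75218.

75218 frames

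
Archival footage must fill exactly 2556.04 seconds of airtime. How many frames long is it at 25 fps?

63901 frames

Frames = 2556.04 × 25 = 63901.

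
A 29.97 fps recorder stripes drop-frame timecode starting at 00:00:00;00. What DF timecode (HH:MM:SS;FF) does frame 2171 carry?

00:01:12;13

Ten DF minutes hold 17982 frames, so frame 2171 lies in block 0 (frames 0–17981) with 2171 frames into that block.
The block's first minute is 1800 frames and the rest 1798 each; 2171 frames reaches minute 1, so 0 × 18 + 1 × 2 = 2 labels have been skipped so far.
Adding those back, label number 2171 + 2 = 2173 at 30 labels/s is 72 s + 13 f = 0 h 1 min 12 s frame 13, i.e. 00:01:12;13.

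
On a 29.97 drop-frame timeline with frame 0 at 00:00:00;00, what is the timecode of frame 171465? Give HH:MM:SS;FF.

Each 10-minute DF block holds 10 × 60 × 30 − 9 × 2 = 17982 frames. 171465 ÷ 17982 → 9 full blocks, remainder 9627.
Within the partial block the first minute is 1800 frames and each further minute 1798, so 5 further minute boundaries passed. Total skipped labels = 18 × 9 + 2 × 5 = 172.
Non-drop label index = 171465 + 172 = 171637; at 30 labels/s that is 01:35:21:07, i.e. DF 01:35:21;07.

01:35:21;07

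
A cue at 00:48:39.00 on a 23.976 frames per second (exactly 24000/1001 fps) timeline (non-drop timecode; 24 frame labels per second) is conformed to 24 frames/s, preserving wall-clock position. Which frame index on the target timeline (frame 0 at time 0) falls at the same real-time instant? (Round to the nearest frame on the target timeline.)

frame 70126

Source frame index: (0×3600 + 48×60 + 39) × 24 + 0 = 70056.
Real time: 70056 / (24000/1001) = 2921919/1000 s.
Target frame: (2921919/1000) × (24) = 8765757/125 ≈ 70126.056 → 70126.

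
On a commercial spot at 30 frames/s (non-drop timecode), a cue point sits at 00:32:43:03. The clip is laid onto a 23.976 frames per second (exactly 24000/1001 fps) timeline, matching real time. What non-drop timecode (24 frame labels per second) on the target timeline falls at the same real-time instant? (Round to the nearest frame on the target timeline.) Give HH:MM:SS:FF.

Source frame index: (0×3600 + 32×60 + 43) × 30 + 3 = 58893.
Real time: 58893 / (30) = 19631/10 s.
Target frame: (19631/10) × (24000/1001) = 47114400/1001 ≈ 47067.333 → 47067.
At 24 labels/s: frame 47067 → 00:32:41:03.

00:32:41:03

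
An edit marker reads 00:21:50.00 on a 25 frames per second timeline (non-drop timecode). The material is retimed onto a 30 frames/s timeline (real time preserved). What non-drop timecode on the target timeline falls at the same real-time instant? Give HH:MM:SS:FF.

Source frame index: (0×3600 + 21×60 + 50) × 25 + 0 = 32750.
Real time: 32750 / (25) = 1310 s.
Target frame: (1310) × (30) = 39300.
At 30 labels/s: frame 39300 → 00:21:50:00.

00:21:50:00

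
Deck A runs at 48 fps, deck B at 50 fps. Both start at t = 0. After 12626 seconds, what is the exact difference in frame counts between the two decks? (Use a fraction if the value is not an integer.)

25252 frames

A emits 48 × 12626 = 606048 frames; B emits 50 × 12626 = 631300.
Difference = 25252 frames; B is ahead of A.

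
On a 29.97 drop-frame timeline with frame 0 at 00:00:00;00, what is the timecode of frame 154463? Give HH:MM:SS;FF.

01:25:53;27

Ten DF minutes hold 17982 frames, so frame 154463 lies in block 8 (frames 143856–161837) with 10607 frames into that block.
The block's first minute is 1800 frames and the rest 1798 each; 10607 frames reaches minute 5, so 8 × 18 + 5 × 2 = 154 labels have been skipped so far.
Adding those back, label number 154463 + 154 = 154617 at 30 labels/s is 5153 s + 27 f = 1 h 25 min 53 s frame 27, i.e. 01:25:53;27.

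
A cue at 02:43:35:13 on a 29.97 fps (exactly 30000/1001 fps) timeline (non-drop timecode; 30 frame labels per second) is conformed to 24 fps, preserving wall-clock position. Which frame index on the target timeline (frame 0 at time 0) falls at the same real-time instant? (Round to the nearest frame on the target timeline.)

Source frame index: (2×3600 + 43×60 + 35) × 30 + 13 = 294463.
Real time: 294463 / (30000/1001) = 294757463/30000 s.
Target frame: (294757463/30000) × (24) = 294757463/1250 ≈ 235805.970 → 235806.

frame 235806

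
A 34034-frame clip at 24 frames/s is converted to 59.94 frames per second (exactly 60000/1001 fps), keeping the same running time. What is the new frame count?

Target frames = source frames × (target rate / source rate) = 34034 × (60000/1001)/(24) = 34034 × 2500/1001 = 85000.

85000 frames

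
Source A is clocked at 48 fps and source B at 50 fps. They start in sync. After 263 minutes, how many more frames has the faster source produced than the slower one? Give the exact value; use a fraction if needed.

263 min = 15780 s.
A emits 48 × 15780 = 757440 frames; B emits 50 × 15780 = 789000.
Difference = 31560 frames; B is ahead of A.

31560 frames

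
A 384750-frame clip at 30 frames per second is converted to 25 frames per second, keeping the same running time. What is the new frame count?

320625 frames

Target frames = source frames × (target rate / source rate) = 384750 × (25)/(30) = 384750 × 5/6 = 320625.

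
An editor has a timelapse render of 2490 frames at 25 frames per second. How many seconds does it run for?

Running time = 2490 / (25) = 99.6 s.

99.6 seconds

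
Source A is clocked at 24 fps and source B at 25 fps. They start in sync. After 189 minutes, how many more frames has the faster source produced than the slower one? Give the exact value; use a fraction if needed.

11340 frames

189 min = 11340 s.
A emits 24 × 11340 = 272160 frames; B emits 25 × 11340 = 283500.
Difference = 11340 frames; B is ahead of A.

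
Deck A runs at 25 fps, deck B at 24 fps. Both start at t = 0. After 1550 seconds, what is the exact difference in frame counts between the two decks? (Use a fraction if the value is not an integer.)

1550 frames

A emits 25 × 1550 = 38750 frames; B emits 24 × 1550 = 37200.
Difference = 1550 frames; B is behind A.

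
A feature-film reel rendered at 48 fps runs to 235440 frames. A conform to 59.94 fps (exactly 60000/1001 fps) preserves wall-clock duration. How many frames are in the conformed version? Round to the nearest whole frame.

294006 frames

Frames at target rate = 235440 × (60000/1001) / (48) = 294300000/1001 ≈ 294005.994.
Nearest whole frame: 294006.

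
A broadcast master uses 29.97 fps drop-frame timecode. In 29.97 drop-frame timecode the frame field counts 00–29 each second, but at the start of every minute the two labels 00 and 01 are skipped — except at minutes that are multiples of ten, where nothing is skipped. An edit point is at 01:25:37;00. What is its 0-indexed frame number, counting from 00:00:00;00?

153956

Complete 10-minute blocks: 8, each 17982 frames → 143856.
Remaining 5 whole minutes in the current block: 1800 + 4 × 1798 = 8992 frames.
Within the current minute: 37 × 30 + 0 − 2 = 1108 (labels ;00/;01 skipped at this minute). Total = 143856 + 8992 + 1108 = 153956.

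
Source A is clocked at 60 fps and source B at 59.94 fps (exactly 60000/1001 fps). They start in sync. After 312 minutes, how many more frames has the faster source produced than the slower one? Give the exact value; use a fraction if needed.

312 min = 18720 s.
A emits 60 × 18720 = 1123200 frames; B emits 60000/1001 × 18720 = 86400000/77.
Difference = 86400/77 frames (≈ 1122.0779); B is behind A.

86400/77 frames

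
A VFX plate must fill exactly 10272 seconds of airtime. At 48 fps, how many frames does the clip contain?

Frames = 10272 × 48 = 493056.

493056 frames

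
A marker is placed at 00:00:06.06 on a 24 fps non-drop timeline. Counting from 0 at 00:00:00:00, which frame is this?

Total seconds to the label: (0 × 3600 + 0 × 60 + 6) = 6.
Frame index = 6 × 24 + 6 = 150.

frame 150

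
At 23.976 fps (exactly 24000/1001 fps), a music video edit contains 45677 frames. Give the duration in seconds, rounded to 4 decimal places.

1905.1115 seconds

Running time = 45677 × 1001/24000 = 45722677/24000 s ≈ 1905.1115 s.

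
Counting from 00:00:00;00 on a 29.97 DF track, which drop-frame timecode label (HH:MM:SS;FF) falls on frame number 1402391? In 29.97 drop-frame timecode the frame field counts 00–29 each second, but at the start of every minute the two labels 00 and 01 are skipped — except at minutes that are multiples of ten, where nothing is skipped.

12:59:53;05

Ten DF minutes hold 17982 frames, so frame 1402391 lies in block 77 (frames 1384614–1402595) with 17777 frames into that block.
The block's first minute is 1800 frames and the rest 1798 each; 17777 frames reaches minute 9, so 77 × 18 + 9 × 2 = 1404 labels have been skipped so far.
Adding those back, label number 1402391 + 1404 = 1403795 at 30 labels/s is 46793 s + 5 f = 12 h 59 min 53 s frame 5, i.e. 12:59:53;05.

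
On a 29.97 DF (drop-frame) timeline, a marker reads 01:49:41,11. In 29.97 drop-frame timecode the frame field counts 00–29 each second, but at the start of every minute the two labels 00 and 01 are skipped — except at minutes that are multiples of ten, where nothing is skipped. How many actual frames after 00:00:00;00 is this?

Complete 10-minute blocks: 10, each 17982 frames → 179820.
Remaining 9 whole minutes in the current block: 1800 + 8 × 1798 = 16184 frames.
Within the current minute: 41 × 30 + 11 − 2 = 1239 (labels ;00/;01 skipped at this minute). Total = 179820 + 16184 + 1239 = 197243.

197243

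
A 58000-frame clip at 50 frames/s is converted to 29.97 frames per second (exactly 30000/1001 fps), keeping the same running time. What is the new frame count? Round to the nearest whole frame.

34765 frames

Frames at target rate = 58000 × (30000/1001) / (50) = 34800000/1001 ≈ 34765.235.
Nearest whole frame: 34765.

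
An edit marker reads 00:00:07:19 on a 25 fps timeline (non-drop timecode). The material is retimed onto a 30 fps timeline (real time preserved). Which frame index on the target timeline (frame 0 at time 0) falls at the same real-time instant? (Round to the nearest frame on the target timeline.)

Source frame index: (0×3600 + 0×60 + 7) × 25 + 19 = 194.
Real time: 194 / (25) = 194/25 s.
Target frame: (194/25) × (30) = 1164/5 ≈ 232.800 → 233.

frame 233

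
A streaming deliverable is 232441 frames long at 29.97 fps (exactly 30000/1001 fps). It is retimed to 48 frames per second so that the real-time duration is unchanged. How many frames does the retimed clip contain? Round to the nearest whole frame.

372278 frames

Frames at target rate = 232441 × (48) / (30000/1001) = 232673441/625 ≈ 372277.506.
Nearest whole frame: 372278.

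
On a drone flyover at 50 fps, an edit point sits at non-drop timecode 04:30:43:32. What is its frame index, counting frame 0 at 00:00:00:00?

812182

Total seconds to the label: (4 × 3600 + 30 × 60 + 43) = 16243.
Frame index = 16243 × 50 + 32 = 812182.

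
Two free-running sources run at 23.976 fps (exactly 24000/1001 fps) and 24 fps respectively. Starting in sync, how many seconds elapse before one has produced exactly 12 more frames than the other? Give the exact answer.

500.5 seconds

The gap grows by |24 − 24000/1001| = 24/1001 frames per second.
Time for a 12-frame gap: 12 ÷ (24/1001) = 500.5 s.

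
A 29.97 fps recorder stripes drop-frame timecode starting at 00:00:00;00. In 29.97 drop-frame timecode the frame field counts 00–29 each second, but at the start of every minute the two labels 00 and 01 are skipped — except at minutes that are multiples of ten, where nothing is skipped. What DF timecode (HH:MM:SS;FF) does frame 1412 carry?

00:00:47;02

Ten DF minutes hold 17982 frames, so frame 1412 lies in block 0 (frames 0–17981) with 1412 frames into that block.
The block's first minute is 1800 frames and the rest 1798 each; 1412 frames reaches minute 0, so 0 × 18 + 0 × 2 = 0 labels have been skipped so far.
Adding those back, label number 1412 + 0 = 1412 at 30 labels/s is 47 s + 2 f = 0 h 0 min 47 s frame 2, i.e. 00:00:47;02.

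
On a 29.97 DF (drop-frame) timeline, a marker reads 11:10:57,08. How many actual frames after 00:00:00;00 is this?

As if non-drop at 30 labels/s: (11 × 3600 + 10 × 60 + 57) × 30 + 8 = 1207718.
Minute boundaries passed: 670; those not divisible by 10: 670 − 67 = 603; dropped labels = 2 × 603 = 1206.
Actual frame index = 1207718 − 1206 = 1206512.

1206512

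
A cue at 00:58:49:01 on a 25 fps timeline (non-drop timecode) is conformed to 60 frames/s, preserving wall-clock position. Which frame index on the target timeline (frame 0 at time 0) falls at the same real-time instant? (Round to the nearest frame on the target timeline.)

frame 211742

Source frame index: (0×3600 + 58×60 + 49) × 25 + 1 = 88226.
Real time: 88226 / (25) = 88226/25 s.
Target frame: (88226/25) × (60) = 1058712/5 ≈ 211742.400 → 211742.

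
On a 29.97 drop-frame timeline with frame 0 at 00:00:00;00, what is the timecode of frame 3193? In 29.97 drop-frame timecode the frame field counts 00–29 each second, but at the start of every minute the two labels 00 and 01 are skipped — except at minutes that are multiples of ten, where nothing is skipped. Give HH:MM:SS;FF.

00:01:46;15

Ten DF minutes hold 17982 frames, so frame 3193 lies in block 0 (frames 0–17981) with 3193 frames into that block.
The block's first minute is 1800 frames and the rest 1798 each; 3193 frames reaches minute 1, so 0 × 18 + 1 × 2 = 2 labels have been skipped so far.
Adding those back, label number 3193 + 2 = 3195 at 30 labels/s is 106 s + 15 f = 0 h 1 min 46 s frame 15, i.e. 00:01:46;15.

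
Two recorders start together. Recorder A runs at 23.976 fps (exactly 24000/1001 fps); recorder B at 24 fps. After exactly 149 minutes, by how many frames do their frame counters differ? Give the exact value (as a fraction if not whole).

214560/1001 frames

149 min = 8940 s.
A emits 24000/1001 × 8940 = 214560000/1001 frames; B emits 24 × 8940 = 214560.
Difference = 214560/1001 frames (≈ 214.3457); B is ahead of A.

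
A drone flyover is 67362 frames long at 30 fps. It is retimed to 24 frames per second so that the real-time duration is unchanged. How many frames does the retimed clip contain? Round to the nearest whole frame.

Frames at target rate = 67362 × (24) / (30) = 269448/5 ≈ 53889.600.
Nearest whole frame: 53890.

53890 frames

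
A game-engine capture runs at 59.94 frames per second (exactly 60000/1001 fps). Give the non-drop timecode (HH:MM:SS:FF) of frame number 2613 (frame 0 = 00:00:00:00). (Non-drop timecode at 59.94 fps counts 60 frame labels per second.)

00:00:43:33

2613 ÷ 60 = 43 full seconds, remainder 33 frames.
43 s = 0 h 0 min 43 s.
Timecode: 00:00:43:33.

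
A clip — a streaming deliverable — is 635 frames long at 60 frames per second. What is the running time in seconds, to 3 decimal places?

10.583 seconds

Running time = 635 × 1/60 = 127/12 s ≈ 10.583 s.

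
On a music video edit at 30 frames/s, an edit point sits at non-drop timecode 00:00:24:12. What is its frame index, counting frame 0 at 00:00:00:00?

frame 732

Total seconds to the label: (0 × 3600 + 0 × 60 + 24) = 24.
Frame index = 24 × 30 + 12 = 732.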